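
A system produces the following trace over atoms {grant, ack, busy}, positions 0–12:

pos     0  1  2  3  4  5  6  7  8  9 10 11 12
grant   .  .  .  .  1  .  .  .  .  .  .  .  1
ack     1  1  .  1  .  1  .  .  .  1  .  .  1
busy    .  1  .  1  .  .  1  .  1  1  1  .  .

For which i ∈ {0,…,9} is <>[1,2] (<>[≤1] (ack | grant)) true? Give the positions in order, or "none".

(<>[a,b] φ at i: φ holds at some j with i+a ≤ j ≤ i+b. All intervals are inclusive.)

Evaluate at each i in [0,9]:
  i=0: ✓ (witness j=1)
  i=1: ✓ (witness j=2)
  i=2: ✓ (witness j=3)
  i=3: ✓ (witness j=4)
  i=4: ✓ (witness j=5)
  i=5: ✗ (none in [6,7])
  i=6: ✓ (witness j=8)
  i=7: ✓ (witness j=8)
  i=8: ✓ (witness j=9)
  i=9: ✓ (witness j=11)

0, 1, 2, 3, 4, 6, 7, 8, 9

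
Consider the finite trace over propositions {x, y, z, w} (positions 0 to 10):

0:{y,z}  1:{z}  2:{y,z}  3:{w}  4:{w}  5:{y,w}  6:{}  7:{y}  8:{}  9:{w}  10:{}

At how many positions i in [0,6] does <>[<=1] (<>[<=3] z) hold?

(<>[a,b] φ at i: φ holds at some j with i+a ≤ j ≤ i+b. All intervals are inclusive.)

Evaluate at each i in [0,6]:
  i=0: ✓ (witness j=0)
  i=1: ✓ (witness j=1)
  i=2: ✓ (witness j=2)
  i=3: ✗ (none in [3,4])
  i=4: ✗ (none in [4,5])
  i=5: ✗ (none in [5,6])
  i=6: ✗ (none in [6,7])
Positions where it holds: {0, 1, 2} → 3.

3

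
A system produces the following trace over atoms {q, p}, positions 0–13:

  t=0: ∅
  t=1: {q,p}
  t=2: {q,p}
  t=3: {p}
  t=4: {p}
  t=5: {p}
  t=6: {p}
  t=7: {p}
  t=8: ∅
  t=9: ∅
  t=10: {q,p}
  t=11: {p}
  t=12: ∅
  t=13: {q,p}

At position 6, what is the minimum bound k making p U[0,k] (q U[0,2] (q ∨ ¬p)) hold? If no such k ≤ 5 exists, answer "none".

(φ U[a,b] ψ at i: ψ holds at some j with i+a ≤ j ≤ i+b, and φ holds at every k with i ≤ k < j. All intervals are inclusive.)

2

Need earliest j ≥ 6 with (q U[0,2] (q ∨ ¬p)), and p at every k in [6,j-1].
  j=6: rhs fails.
  j=7: rhs fails.
  j=8: rhs holds; lhs holds on [6,7]. k = 2.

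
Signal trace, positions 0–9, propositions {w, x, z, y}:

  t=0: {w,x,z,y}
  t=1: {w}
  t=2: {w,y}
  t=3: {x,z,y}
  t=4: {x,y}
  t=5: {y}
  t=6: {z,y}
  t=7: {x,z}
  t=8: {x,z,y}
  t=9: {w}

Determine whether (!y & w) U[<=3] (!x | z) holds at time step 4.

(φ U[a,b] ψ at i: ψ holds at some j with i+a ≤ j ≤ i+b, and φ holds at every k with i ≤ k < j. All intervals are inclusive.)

Need some j in [4,7] with (!x | z), and (!y & w) at every k in [4,j-1].
  j=4: (!x | z) false.
  j=5: (!x | z) holds, but (!y & w) fails at k=4 → not this j.
  j=6: (!x | z) holds, but (!y & w) fails at k=4 → not this j.
  j=7: (!x | z) holds, but (!y & w) fails at k=4 → not this j.
No j in the window works → until fails.

Does not hold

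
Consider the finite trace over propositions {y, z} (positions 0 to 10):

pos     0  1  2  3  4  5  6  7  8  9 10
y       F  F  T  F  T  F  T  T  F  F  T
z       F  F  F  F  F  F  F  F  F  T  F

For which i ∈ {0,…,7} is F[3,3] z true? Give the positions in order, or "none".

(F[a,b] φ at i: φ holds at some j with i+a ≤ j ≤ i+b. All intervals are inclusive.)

Evaluate at each i in [0,7]:
  i=0: ✗ (none in [3,3])
  i=1: ✗ (none in [4,4])
  i=2: ✗ (none in [5,5])
  i=3: ✗ (none in [6,6])
  i=4: ✗ (none in [7,7])
  i=5: ✗ (none in [8,8])
  i=6: ✓ (witness j=9)
  i=7: ✗ (none in [10,10])

6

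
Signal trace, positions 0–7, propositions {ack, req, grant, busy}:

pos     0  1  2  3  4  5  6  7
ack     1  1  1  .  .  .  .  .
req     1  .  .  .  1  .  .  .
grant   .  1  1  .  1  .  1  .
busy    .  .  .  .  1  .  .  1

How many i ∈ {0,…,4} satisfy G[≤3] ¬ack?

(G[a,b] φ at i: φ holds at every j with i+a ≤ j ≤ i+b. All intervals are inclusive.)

2

Evaluate at each i in [0,4]:
  i=0: ✗ (fails at j=0)
  i=1: ✗ (fails at j=1)
  i=2: ✗ (fails at j=2)
  i=3: ✓ (all of [3,6])
  i=4: ✓ (all of [4,7])
Positions where it holds: {3, 4} → 2.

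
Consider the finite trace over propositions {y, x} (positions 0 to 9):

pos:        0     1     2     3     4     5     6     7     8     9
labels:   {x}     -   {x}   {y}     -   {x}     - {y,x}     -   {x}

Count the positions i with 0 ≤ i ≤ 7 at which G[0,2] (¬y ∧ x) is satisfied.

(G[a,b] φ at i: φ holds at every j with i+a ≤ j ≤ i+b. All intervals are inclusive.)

Evaluate at each i in [0,7]:
  i=0: ✗ (fails at j=1)
  i=1: ✗ (fails at j=1)
  i=2: ✗ (fails at j=3)
  i=3: ✗ (fails at j=3)
  i=4: ✗ (fails at j=4)
  i=5: ✗ (fails at j=6)
  i=6: ✗ (fails at j=6)
  i=7: ✗ (fails at j=7)
Positions where it holds: {} → 0.

0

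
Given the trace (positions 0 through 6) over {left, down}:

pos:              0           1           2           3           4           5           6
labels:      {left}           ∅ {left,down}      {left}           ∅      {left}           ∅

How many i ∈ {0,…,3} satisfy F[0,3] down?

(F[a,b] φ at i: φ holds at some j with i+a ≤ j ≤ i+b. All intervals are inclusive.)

Evaluate at each i in [0,3]:
  i=0: ✓ (witness j=2)
  i=1: ✓ (witness j=2)
  i=2: ✓ (witness j=2)
  i=3: ✗ (none in [3,6])
Positions where it holds: {0, 1, 2} → 3.

3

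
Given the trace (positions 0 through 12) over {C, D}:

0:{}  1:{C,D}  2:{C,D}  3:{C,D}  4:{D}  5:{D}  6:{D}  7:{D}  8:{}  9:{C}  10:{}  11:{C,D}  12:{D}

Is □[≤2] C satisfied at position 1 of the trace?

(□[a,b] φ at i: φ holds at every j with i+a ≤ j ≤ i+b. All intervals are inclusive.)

Holds

Check C at every j in [1,3]:
  j=1: true
  j=2: true
  j=3: true
All positions satisfy it → formula holds.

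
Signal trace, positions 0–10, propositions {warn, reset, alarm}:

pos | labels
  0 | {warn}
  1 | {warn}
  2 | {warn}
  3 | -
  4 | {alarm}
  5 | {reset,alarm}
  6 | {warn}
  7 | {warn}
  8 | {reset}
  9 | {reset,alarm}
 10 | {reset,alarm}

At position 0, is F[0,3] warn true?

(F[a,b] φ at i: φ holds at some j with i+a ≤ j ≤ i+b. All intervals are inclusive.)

Yes

Check warn at each j in [0,3]:
  j=0: true
  j=1: true
  j=2: true
  j=3: false
Found at j=0 → formula holds.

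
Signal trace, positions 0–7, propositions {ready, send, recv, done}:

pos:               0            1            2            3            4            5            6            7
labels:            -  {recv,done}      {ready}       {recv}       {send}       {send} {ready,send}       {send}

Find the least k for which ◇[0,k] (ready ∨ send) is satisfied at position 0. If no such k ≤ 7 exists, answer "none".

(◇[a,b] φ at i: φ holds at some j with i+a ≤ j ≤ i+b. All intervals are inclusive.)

Scan j = 0,1,… for (ready ∨ send):
  j=0: fails
  j=1: fails
  j=2: holds
First hit at j=2, so smallest k = 2-0 = 2.

2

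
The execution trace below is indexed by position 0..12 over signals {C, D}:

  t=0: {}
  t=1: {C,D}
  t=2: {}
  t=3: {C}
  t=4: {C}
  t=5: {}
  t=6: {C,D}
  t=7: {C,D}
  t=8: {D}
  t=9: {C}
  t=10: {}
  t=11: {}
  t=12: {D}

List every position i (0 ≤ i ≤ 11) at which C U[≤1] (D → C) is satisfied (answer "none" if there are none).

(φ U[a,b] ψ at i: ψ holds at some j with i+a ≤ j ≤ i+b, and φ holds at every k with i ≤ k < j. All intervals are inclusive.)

0, 1, 2, 3, 4, 5, 6, 7, 9, 10, 11

Evaluate at each i in [0,11]:
  i=0: ✓ (rhs at j=0)
  i=1: ✓ (rhs at j=1)
  i=2: ✓ (rhs at j=2)
  i=3: ✓ (rhs at j=3)
  i=4: ✓ (rhs at j=4)
  i=5: ✓ (rhs at j=5)
  i=6: ✓ (rhs at j=6)
  i=7: ✓ (rhs at j=7)
  i=8: ✗ (lhs fails at k=8 before rhs at j=9)
  i=9: ✓ (rhs at j=9)
  i=10: ✓ (rhs at j=10)
  i=11: ✓ (rhs at j=11)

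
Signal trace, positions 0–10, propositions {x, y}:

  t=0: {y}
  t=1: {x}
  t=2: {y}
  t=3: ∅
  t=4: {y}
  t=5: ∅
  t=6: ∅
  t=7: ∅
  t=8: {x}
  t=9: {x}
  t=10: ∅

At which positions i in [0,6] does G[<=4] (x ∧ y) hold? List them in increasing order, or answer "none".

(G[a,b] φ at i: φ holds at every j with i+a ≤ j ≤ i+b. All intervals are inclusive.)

Evaluate at each i in [0,6]:
  i=0: ✗ (fails at j=0)
  i=1: ✗ (fails at j=1)
  i=2: ✗ (fails at j=2)
  i=3: ✗ (fails at j=3)
  i=4: ✗ (fails at j=4)
  i=5: ✗ (fails at j=5)
  i=6: ✗ (fails at j=6)

none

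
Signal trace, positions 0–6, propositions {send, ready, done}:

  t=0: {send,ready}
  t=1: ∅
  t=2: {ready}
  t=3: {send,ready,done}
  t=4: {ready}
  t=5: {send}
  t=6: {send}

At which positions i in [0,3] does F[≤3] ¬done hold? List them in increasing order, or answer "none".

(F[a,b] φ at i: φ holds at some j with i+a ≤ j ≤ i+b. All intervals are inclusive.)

0, 1, 2, 3

Evaluate at each i in [0,3]:
  i=0: ✓ (witness j=0)
  i=1: ✓ (witness j=1)
  i=2: ✓ (witness j=2)
  i=3: ✓ (witness j=4)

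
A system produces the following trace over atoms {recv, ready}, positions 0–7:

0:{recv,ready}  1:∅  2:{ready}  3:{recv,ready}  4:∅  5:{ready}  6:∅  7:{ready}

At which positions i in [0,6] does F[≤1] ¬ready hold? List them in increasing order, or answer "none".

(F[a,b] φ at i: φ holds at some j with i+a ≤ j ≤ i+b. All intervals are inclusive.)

0, 1, 3, 4, 5, 6

Evaluate at each i in [0,6]:
  i=0: ✓ (witness j=1)
  i=1: ✓ (witness j=1)
  i=2: ✗ (none in [2,3])
  i=3: ✓ (witness j=4)
  i=4: ✓ (witness j=4)
  i=5: ✓ (witness j=6)
  i=6: ✓ (witness j=6)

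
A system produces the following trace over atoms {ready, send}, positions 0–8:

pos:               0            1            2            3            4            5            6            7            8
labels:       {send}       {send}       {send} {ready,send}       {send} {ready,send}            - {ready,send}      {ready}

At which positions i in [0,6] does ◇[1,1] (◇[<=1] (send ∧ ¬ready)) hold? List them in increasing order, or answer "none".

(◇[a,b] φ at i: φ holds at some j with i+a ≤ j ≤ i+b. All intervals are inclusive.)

0, 1, 2, 3

Evaluate at each i in [0,6]:
  i=0: ✓ (witness j=1)
  i=1: ✓ (witness j=2)
  i=2: ✓ (witness j=3)
  i=3: ✓ (witness j=4)
  i=4: ✗ (none in [5,5])
  i=5: ✗ (none in [6,6])
  i=6: ✗ (none in [7,7])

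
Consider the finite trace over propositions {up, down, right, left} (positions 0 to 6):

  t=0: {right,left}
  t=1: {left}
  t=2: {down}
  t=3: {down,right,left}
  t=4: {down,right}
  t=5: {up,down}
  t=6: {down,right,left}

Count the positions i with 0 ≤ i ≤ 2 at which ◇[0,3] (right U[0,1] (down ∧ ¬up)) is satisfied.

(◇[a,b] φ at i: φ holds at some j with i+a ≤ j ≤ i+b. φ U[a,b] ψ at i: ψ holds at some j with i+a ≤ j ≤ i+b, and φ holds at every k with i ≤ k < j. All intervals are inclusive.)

3

Evaluate at each i in [0,2]:
  i=0: ✓ (witness j=2)
  i=1: ✓ (witness j=2)
  i=2: ✓ (witness j=2)
Positions where it holds: {0, 1, 2} → 3.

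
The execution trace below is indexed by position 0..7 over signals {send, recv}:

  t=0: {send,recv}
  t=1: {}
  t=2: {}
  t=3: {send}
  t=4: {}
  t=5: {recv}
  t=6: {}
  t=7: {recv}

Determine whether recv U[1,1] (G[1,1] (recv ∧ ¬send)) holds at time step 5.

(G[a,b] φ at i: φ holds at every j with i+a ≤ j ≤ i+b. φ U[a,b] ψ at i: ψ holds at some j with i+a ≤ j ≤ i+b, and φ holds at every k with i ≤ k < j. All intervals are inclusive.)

Need some j in [6,6] with G[1,1] (recv ∧ ¬send), and recv at every k in [5,j-1].
  j=6: G[1,1] (recv ∧ ¬send) holds; recv holds at every k in [5,5] → satisfied.

Yes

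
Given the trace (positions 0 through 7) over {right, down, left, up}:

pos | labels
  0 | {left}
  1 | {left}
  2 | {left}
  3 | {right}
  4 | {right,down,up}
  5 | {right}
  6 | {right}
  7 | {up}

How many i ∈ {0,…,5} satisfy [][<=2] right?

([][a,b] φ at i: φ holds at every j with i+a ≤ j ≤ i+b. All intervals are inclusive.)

Evaluate at each i in [0,5]:
  i=0: ✗ (fails at j=0)
  i=1: ✗ (fails at j=1)
  i=2: ✗ (fails at j=2)
  i=3: ✓ (all of [3,5])
  i=4: ✓ (all of [4,6])
  i=5: ✗ (fails at j=7)
Positions where it holds: {3, 4} → 2.

2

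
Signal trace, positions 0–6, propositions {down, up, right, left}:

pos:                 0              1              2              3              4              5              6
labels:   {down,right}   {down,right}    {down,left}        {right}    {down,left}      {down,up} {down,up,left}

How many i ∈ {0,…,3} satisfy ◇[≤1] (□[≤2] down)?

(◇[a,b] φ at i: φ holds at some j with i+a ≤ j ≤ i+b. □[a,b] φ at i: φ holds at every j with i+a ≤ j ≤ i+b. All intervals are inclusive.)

Evaluate at each i in [0,3]:
  i=0: ✓ (witness j=0)
  i=1: ✗ (none in [1,2])
  i=2: ✗ (none in [2,3])
  i=3: ✓ (witness j=4)
Positions where it holds: {0, 3} → 2.

2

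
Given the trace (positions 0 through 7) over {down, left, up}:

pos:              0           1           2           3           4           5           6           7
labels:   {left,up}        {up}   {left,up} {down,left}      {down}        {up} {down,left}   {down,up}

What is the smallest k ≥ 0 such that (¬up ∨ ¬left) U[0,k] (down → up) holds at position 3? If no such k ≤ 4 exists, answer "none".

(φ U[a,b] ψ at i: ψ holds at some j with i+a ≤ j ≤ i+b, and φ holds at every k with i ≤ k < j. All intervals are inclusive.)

2

Need earliest j ≥ 3 with (down → up), and (¬up ∨ ¬left) at every k in [3,j-1].
  j=3: rhs fails.
  j=4: rhs fails.
  j=5: rhs holds; lhs holds on [3,4]. k = 2.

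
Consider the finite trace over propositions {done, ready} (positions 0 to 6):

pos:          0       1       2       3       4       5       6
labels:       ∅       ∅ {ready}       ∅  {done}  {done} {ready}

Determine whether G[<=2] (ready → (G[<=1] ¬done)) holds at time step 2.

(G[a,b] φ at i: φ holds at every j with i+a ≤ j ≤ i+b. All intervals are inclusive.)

Check (ready → (G[<=1] ¬done)) at every j in [2,4]:
  j=2: antecedent true; consequent holds on [2,3] → ✓
  j=3: antecedent false → ✓
  j=4: antecedent false → ✓
All positions satisfy it → formula holds.

Yes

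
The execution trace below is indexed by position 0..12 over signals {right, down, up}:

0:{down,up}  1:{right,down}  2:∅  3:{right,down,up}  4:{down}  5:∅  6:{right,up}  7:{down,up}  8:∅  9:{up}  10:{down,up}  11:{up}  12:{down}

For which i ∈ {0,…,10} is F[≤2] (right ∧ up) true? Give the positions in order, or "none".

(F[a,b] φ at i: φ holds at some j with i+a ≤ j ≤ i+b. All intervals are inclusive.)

Evaluate at each i in [0,10]:
  i=0: ✗ (none in [0,2])
  i=1: ✓ (witness j=3)
  i=2: ✓ (witness j=3)
  i=3: ✓ (witness j=3)
  i=4: ✓ (witness j=6)
  i=5: ✓ (witness j=6)
  i=6: ✓ (witness j=6)
  i=7: ✗ (none in [7,9])
  i=8: ✗ (none in [8,10])
  i=9: ✗ (none in [9,11])
  i=10: ✗ (none in [10,12])

1, 2, 3, 4, 5, 6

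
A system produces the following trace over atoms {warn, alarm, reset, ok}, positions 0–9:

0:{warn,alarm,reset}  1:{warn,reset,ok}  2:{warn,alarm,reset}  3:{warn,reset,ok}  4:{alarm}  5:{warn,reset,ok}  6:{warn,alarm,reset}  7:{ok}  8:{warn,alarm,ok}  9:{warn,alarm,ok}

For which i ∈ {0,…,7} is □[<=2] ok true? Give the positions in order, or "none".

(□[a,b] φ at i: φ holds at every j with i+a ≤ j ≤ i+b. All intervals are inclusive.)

7

Evaluate at each i in [0,7]:
  i=0: ✗ (fails at j=0)
  i=1: ✗ (fails at j=2)
  i=2: ✗ (fails at j=2)
  i=3: ✗ (fails at j=4)
  i=4: ✗ (fails at j=4)
  i=5: ✗ (fails at j=6)
  i=6: ✗ (fails at j=6)
  i=7: ✓ (all of [7,9])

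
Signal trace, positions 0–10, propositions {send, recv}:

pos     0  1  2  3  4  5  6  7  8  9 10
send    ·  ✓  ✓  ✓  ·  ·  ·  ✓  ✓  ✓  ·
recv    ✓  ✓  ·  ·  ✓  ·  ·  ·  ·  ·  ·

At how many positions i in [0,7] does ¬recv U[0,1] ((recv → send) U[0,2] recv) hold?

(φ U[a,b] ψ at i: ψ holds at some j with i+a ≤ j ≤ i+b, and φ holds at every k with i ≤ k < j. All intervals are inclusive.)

5

Evaluate at each i in [0,7]:
  i=0: ✓ (rhs at j=0)
  i=1: ✓ (rhs at j=1)
  i=2: ✓ (rhs at j=2)
  i=3: ✓ (rhs at j=3)
  i=4: ✓ (rhs at j=4)
  i=5: ✗ (no rhs in [5,6])
  i=6: ✗ (no rhs in [6,7])
  i=7: ✗ (no rhs in [7,8])
Positions where it holds: {0, 1, 2, 3, 4} → 5.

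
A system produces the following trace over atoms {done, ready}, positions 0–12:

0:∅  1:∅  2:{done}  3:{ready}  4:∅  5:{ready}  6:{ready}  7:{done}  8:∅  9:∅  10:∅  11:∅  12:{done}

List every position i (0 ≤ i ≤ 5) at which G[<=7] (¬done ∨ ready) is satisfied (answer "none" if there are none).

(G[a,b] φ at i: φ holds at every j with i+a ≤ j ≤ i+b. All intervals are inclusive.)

none

Evaluate at each i in [0,5]:
  i=0: ✗ (fails at j=2)
  i=1: ✗ (fails at j=2)
  i=2: ✗ (fails at j=2)
  i=3: ✗ (fails at j=7)
  i=4: ✗ (fails at j=7)
  i=5: ✗ (fails at j=7)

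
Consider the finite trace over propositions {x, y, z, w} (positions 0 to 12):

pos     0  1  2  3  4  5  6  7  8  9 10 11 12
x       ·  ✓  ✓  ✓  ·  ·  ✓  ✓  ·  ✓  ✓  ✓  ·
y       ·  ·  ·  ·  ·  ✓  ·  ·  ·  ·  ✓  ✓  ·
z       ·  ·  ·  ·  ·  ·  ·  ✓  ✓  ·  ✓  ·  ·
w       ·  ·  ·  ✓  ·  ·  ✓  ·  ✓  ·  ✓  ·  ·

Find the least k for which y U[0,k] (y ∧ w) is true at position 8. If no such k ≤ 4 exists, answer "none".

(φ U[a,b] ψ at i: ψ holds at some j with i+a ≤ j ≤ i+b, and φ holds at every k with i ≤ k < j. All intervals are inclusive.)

none

Need earliest j ≥ 8 with (y ∧ w), and y at every k in [8,j-1].
  j=8: rhs fails.
  j=9: rhs fails.
  j=10: rhs holds but lhs fails at k=8.
  j=11: rhs fails.
  j=12: rhs fails.
No witness within the range → none.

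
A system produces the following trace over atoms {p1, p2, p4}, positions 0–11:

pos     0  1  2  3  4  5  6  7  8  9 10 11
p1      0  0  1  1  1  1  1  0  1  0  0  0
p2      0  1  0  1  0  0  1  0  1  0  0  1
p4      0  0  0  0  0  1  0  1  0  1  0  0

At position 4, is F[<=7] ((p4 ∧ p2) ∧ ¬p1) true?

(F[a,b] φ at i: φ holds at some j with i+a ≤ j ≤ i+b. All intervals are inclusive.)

Check ((p4 ∧ p2) ∧ ¬p1) at each j in [4,11]:
  j=4: false
  j=5: false
  j=6: false
  j=7: false
  j=8: false
  j=9: false
  j=10: false
  j=11: false
No position in the window satisfies it → formula fails.

Does not hold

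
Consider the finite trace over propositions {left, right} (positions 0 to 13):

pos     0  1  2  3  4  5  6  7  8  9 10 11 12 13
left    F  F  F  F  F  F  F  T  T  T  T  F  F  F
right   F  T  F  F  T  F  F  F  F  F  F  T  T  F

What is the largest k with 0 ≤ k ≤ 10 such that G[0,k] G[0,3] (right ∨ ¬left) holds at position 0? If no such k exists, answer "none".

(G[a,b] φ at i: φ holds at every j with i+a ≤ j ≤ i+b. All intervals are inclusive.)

3

G[0,3] (right ∨ ¬left) must hold from j=0 onward; find where it first fails.
  j=0: holds
  j=1: holds
  j=2: holds
  j=3: holds
  j=4: fails
Holds on [0,3], so largest k = 3.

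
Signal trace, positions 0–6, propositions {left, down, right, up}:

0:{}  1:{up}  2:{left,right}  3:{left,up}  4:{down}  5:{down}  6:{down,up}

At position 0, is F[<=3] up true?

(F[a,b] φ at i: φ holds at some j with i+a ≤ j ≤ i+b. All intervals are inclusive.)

Check up at each j in [0,3]:
  j=0: false
  j=1: true
  j=2: false
  j=3: true
Found at j=1 → formula holds.

Yes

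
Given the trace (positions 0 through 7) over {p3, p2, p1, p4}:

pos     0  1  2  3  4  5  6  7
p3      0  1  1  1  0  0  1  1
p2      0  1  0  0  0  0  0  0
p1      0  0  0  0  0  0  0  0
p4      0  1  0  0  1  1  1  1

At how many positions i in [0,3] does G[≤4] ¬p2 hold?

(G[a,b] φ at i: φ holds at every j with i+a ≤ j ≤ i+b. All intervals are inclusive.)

Evaluate at each i in [0,3]:
  i=0: ✗ (fails at j=1)
  i=1: ✗ (fails at j=1)
  i=2: ✓ (all of [2,6])
  i=3: ✓ (all of [3,7])
Positions where it holds: {2, 3} → 2.

2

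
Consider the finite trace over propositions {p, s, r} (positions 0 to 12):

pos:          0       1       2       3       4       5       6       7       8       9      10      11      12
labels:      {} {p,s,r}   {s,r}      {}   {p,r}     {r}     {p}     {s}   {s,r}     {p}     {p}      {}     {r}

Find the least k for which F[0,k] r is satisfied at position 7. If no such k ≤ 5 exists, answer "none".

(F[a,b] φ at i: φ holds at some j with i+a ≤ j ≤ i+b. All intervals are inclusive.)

Scan j = 7,8,… for r:
  j=7: fails
  j=8: holds
First hit at j=8, so smallest k = 8-7 = 1.

1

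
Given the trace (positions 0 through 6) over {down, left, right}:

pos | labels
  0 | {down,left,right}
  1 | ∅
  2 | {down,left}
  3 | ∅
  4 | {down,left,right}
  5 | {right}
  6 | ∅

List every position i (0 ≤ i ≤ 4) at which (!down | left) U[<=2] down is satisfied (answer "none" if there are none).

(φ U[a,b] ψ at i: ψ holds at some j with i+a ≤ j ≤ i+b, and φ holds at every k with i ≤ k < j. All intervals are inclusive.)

0, 1, 2, 3, 4

Evaluate at each i in [0,4]:
  i=0: ✓ (rhs at j=0)
  i=1: ✓ (rhs at j=2; lhs holds on [1,1])
  i=2: ✓ (rhs at j=2)
  i=3: ✓ (rhs at j=4; lhs holds on [3,3])
  i=4: ✓ (rhs at j=4)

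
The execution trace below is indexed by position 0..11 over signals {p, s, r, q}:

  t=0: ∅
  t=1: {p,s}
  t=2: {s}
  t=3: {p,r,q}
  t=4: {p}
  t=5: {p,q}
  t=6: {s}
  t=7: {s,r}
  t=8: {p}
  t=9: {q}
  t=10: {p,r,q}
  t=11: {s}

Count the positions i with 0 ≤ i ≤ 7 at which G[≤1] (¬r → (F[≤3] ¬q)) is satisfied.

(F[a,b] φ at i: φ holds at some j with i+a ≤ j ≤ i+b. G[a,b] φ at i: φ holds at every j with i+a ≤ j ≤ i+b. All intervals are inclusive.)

Evaluate at each i in [0,7]:
  i=0: ✓ (all of [0,1])
  i=1: ✓ (all of [1,2])
  i=2: ✓ (all of [2,3])
  i=3: ✓ (all of [3,4])
  i=4: ✓ (all of [4,5])
  i=5: ✓ (all of [5,6])
  i=6: ✓ (all of [6,7])
  i=7: ✓ (all of [7,8])
Positions where it holds: {0, 1, 2, 3, 4, 5, 6, 7} → 8.

8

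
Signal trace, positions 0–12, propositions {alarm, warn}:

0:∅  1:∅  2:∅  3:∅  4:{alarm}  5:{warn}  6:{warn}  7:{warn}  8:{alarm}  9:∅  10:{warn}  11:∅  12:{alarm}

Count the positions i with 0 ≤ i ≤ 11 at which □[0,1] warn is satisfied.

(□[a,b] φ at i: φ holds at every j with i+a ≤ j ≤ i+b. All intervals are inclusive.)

Evaluate at each i in [0,11]:
  i=0: ✗ (fails at j=0)
  i=1: ✗ (fails at j=1)
  i=2: ✗ (fails at j=2)
  i=3: ✗ (fails at j=3)
  i=4: ✗ (fails at j=4)
  i=5: ✓ (all of [5,6])
  i=6: ✓ (all of [6,7])
  i=7: ✗ (fails at j=8)
  i=8: ✗ (fails at j=8)
  i=9: ✗ (fails at j=9)
  i=10: ✗ (fails at j=11)
  i=11: ✗ (fails at j=11)
Positions where it holds: {5, 6} → 2.

2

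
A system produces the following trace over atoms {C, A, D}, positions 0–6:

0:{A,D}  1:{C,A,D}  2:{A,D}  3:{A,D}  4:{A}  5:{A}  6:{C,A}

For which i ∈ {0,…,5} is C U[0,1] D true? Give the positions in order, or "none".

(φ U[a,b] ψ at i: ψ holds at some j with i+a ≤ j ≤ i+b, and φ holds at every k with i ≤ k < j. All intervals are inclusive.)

Evaluate at each i in [0,5]:
  i=0: ✓ (rhs at j=0)
  i=1: ✓ (rhs at j=1)
  i=2: ✓ (rhs at j=2)
  i=3: ✓ (rhs at j=3)
  i=4: ✗ (no rhs in [4,5])
  i=5: ✗ (no rhs in [5,6])

0, 1, 2, 3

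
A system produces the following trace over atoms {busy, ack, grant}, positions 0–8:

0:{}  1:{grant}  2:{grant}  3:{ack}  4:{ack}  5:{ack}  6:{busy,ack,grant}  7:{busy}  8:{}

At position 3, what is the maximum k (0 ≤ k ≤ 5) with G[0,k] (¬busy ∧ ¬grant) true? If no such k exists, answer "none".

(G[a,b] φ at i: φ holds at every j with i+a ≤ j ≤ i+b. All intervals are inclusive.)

(¬busy ∧ ¬grant) must hold from j=3 onward; find where it first fails.
  j=3: holds
  j=4: holds
  j=5: holds
  j=6: fails
Holds on [3,5], so largest k = 2.

2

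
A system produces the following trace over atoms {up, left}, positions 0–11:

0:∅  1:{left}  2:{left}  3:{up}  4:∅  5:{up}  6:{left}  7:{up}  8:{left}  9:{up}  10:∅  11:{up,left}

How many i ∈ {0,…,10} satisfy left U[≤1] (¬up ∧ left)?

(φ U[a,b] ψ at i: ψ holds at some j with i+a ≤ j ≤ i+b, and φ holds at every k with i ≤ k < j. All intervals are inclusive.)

4

Evaluate at each i in [0,10]:
  i=0: ✗ (lhs fails at k=0 before rhs at j=1)
  i=1: ✓ (rhs at j=1)
  i=2: ✓ (rhs at j=2)
  i=3: ✗ (no rhs in [3,4])
  i=4: ✗ (no rhs in [4,5])
  i=5: ✗ (lhs fails at k=5 before rhs at j=6)
  i=6: ✓ (rhs at j=6)
  i=7: ✗ (lhs fails at k=7 before rhs at j=8)
  i=8: ✓ (rhs at j=8)
  i=9: ✗ (no rhs in [9,10])
  i=10: ✗ (no rhs in [10,11])
Positions where it holds: {1, 2, 6, 8} → 4.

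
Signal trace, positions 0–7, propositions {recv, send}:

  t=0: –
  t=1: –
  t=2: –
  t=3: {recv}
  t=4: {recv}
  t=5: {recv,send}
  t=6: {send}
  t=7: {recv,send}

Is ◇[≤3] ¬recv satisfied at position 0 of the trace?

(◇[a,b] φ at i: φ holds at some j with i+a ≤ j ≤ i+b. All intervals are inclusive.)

Holds

Check ¬recv at each j in [0,3]:
  j=0: true
  j=1: true
  j=2: true
  j=3: false
Found at j=0 → formula holds.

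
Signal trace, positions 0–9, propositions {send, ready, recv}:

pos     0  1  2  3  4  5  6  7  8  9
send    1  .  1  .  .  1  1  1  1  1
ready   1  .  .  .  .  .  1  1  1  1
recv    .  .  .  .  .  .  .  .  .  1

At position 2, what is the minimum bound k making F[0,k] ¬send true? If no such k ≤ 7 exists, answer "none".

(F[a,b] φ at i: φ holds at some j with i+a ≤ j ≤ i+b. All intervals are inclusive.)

Scan j = 2,3,… for ¬send:
  j=2: fails
  j=3: holds
First hit at j=3, so smallest k = 3-2 = 1.

1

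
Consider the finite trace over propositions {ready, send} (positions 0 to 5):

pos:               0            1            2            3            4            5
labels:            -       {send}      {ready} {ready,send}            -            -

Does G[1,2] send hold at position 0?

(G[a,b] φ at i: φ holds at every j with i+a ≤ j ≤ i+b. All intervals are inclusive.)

Check send at every j in [1,2]:
  j=1: true
  j=2: false
Fails at j=2 → formula fails.

False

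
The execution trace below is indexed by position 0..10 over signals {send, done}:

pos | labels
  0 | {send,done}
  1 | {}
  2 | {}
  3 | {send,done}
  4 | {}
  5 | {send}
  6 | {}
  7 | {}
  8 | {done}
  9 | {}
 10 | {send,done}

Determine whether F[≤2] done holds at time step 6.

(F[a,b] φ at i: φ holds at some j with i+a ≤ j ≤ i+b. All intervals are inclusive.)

Check done at each j in [6,8]:
  j=6: false
  j=7: false
  j=8: true
Found at j=8 → formula holds.

Holds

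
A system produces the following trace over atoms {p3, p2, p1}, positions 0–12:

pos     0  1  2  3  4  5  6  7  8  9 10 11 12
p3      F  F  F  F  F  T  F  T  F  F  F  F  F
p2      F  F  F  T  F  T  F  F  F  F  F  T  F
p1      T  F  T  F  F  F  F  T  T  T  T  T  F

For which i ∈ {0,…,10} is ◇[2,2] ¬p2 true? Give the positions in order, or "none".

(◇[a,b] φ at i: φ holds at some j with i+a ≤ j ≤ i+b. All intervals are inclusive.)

Evaluate at each i in [0,10]:
  i=0: ✓ (witness j=2)
  i=1: ✗ (none in [3,3])
  i=2: ✓ (witness j=4)
  i=3: ✗ (none in [5,5])
  i=4: ✓ (witness j=6)
  i=5: ✓ (witness j=7)
  i=6: ✓ (witness j=8)
  i=7: ✓ (witness j=9)
  i=8: ✓ (witness j=10)
  i=9: ✗ (none in [11,11])
  i=10: ✓ (witness j=12)

0, 2, 4, 5, 6, 7, 8, 10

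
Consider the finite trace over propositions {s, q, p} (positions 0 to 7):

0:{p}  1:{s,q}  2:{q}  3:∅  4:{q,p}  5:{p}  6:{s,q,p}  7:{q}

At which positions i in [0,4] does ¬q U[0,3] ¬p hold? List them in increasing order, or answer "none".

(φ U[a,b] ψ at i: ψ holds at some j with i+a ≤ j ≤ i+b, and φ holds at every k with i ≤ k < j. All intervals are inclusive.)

Evaluate at each i in [0,4]:
  i=0: ✓ (rhs at j=1; lhs holds on [0,0])
  i=1: ✓ (rhs at j=1)
  i=2: ✓ (rhs at j=2)
  i=3: ✓ (rhs at j=3)
  i=4: ✗ (lhs fails at k=4 before rhs at j=7)

0, 1, 2, 3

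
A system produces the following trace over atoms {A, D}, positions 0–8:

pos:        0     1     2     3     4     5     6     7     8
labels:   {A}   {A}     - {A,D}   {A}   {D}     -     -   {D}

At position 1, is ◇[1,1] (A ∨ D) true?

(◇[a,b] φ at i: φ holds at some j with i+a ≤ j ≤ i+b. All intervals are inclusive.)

Does not hold

Check (A ∨ D) at each j in [2,2]:
  j=2: false
No position in the window satisfies it → formula fails.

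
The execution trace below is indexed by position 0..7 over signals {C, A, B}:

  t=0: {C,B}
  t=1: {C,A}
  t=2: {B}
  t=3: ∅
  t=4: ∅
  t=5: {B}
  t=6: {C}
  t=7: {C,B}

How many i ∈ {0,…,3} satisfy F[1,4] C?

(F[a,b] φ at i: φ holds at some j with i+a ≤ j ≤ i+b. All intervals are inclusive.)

3

Evaluate at each i in [0,3]:
  i=0: ✓ (witness j=1)
  i=1: ✗ (none in [2,5])
  i=2: ✓ (witness j=6)
  i=3: ✓ (witness j=6)
Positions where it holds: {0, 2, 3} → 3.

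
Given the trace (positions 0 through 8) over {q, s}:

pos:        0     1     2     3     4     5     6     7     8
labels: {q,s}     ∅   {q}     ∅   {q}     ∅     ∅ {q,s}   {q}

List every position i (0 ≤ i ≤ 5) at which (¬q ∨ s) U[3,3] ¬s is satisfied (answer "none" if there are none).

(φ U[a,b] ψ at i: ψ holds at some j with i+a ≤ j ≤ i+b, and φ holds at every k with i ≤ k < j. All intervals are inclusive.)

5

Evaluate at each i in [0,5]:
  i=0: ✗ (lhs fails at k=2 before rhs at j=3)
  i=1: ✗ (lhs fails at k=2 before rhs at j=4)
  i=2: ✗ (lhs fails at k=2 before rhs at j=5)
  i=3: ✗ (lhs fails at k=4 before rhs at j=6)
  i=4: ✗ (no rhs in [7,7])
  i=5: ✓ (rhs at j=8; lhs holds on [5,7])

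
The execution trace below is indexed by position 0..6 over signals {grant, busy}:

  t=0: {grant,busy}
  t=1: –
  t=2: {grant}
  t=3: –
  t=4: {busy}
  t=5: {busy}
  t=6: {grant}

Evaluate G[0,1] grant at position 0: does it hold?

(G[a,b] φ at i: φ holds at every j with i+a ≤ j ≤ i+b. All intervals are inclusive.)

Check grant at every j in [0,1]:
  j=0: true
  j=1: false
Fails at j=1 → formula fails.

Does not hold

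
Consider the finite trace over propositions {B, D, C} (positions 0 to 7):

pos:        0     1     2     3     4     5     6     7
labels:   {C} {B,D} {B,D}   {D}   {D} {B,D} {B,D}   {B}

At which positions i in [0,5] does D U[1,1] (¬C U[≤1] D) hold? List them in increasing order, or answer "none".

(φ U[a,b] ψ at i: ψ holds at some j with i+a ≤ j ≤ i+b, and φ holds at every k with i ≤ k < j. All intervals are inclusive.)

1, 2, 3, 4, 5

Evaluate at each i in [0,5]:
  i=0: ✗ (lhs fails at k=0 before rhs at j=1)
  i=1: ✓ (rhs at j=2; lhs holds on [1,1])
  i=2: ✓ (rhs at j=3; lhs holds on [2,2])
  i=3: ✓ (rhs at j=4; lhs holds on [3,3])
  i=4: ✓ (rhs at j=5; lhs holds on [4,4])
  i=5: ✓ (rhs at j=6; lhs holds on [5,5])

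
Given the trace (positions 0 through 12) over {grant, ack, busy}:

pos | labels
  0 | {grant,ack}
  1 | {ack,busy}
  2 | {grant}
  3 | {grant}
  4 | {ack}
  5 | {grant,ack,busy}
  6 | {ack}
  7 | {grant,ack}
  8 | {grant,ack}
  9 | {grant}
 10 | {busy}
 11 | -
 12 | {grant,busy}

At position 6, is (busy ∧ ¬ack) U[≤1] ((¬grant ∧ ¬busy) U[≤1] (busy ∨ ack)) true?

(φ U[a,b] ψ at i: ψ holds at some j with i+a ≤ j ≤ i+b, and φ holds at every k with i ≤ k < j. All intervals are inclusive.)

Need some j in [6,7] with ((¬grant ∧ ¬busy) U[≤1] (busy ∨ ack)), and (busy ∧ ¬ack) at every k in [6,j-1].
  j=6: ((¬grant ∧ ¬busy) U[≤1] (busy ∨ ack)) holds; no prefix to check → satisfied.

Holds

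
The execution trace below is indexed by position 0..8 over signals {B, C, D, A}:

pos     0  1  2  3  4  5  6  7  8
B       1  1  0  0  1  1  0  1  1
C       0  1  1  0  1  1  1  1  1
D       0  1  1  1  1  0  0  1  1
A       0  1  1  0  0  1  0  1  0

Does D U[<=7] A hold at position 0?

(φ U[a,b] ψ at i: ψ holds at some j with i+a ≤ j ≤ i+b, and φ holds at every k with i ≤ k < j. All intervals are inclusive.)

Need some j in [0,7] with A, and D at every k in [0,j-1].
  j=0: A false.
  j=1: A holds, but D fails at k=0 → not this j.
  j=2: A holds, but D fails at k=0 → not this j.
  j=3: A false.
  j=4: A false.
  j=5: A holds, but D fails at k=0 → not this j.
  j=6: A false.
  j=7: A holds, but D fails at k=0 → not this j.
No j in the window works → until fails.

Does not hold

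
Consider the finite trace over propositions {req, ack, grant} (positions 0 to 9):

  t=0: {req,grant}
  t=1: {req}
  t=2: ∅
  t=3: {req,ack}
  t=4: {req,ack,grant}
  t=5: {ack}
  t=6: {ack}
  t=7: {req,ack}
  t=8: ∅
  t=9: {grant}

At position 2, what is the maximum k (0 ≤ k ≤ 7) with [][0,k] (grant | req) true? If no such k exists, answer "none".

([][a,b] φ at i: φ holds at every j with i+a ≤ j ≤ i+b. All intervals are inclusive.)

(grant | req) must hold from j=2 onward; find where it first fails.
  j=2: fails → no k works.

none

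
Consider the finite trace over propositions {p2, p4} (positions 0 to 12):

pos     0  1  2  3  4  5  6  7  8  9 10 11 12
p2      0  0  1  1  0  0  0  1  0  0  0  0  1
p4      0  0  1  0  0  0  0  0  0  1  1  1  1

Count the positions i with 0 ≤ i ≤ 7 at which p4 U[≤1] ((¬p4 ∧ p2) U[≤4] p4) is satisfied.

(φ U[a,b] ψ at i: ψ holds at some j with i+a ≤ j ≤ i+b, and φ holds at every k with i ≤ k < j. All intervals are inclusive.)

1

Evaluate at each i in [0,7]:
  i=0: ✗ (no rhs in [0,1])
  i=1: ✗ (lhs fails at k=1 before rhs at j=2)
  i=2: ✓ (rhs at j=2)
  i=3: ✗ (no rhs in [3,4])
  i=4: ✗ (no rhs in [4,5])
  i=5: ✗ (no rhs in [5,6])
  i=6: ✗ (no rhs in [6,7])
  i=7: ✗ (no rhs in [7,8])
Positions where it holds: {2} → 1.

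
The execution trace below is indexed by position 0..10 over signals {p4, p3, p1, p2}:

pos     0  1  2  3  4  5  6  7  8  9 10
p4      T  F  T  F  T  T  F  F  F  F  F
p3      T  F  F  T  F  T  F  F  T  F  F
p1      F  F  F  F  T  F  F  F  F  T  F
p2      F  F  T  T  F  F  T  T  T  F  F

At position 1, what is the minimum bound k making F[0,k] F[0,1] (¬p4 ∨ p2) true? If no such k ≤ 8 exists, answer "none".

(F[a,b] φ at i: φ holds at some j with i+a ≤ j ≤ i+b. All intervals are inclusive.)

0

Scan j = 1,2,… for F[0,1] (¬p4 ∨ p2):
  j=1: holds
First hit at j=1, so smallest k = 1-1 = 0.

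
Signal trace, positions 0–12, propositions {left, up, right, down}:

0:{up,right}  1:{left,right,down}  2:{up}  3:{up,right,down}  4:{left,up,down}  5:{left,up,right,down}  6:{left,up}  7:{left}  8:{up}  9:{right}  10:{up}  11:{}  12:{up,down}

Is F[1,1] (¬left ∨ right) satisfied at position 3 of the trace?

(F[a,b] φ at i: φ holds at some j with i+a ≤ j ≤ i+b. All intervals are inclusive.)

No

Check (¬left ∨ right) at each j in [4,4]:
  j=4: false
No position in the window satisfies it → formula fails.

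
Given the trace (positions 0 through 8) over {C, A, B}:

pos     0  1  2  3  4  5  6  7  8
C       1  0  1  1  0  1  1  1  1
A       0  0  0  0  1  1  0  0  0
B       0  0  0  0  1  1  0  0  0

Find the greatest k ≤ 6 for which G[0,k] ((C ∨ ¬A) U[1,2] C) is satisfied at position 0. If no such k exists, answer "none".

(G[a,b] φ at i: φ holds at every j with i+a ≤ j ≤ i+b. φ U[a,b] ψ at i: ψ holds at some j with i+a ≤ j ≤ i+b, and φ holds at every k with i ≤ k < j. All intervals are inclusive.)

2

((C ∨ ¬A) U[1,2] C) must hold from j=0 onward; find where it first fails.
  j=0: holds
  j=1: holds
  j=2: holds
  j=3: fails
Holds on [0,2], so largest k = 2.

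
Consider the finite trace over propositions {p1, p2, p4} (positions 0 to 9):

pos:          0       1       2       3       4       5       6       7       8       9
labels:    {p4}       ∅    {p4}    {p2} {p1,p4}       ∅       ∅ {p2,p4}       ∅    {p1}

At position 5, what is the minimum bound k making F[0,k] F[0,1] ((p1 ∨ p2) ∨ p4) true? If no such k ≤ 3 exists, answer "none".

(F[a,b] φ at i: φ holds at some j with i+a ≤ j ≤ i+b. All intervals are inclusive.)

Scan j = 5,6,… for F[0,1] ((p1 ∨ p2) ∨ p4):
  j=5: fails
  j=6: holds
First hit at j=6, so smallest k = 6-5 = 1.

1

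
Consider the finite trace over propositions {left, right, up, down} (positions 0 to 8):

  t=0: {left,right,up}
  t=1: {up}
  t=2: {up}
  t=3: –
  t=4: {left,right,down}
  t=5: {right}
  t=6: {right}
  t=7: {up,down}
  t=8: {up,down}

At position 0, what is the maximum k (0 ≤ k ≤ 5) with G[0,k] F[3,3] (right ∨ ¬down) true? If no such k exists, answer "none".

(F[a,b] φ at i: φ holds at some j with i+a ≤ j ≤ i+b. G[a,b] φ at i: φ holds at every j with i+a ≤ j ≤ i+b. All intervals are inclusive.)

3

F[3,3] (right ∨ ¬down) must hold from j=0 onward; find where it first fails.
  j=0: holds
  j=1: holds
  j=2: holds
  j=3: holds
  j=4: fails
Holds on [0,3], so largest k = 3.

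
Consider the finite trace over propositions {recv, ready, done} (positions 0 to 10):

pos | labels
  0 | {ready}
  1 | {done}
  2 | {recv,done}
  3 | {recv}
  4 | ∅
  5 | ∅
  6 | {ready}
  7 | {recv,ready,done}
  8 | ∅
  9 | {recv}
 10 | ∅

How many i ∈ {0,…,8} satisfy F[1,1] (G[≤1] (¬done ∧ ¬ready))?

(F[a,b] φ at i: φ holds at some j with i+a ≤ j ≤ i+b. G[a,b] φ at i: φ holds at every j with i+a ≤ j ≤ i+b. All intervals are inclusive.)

4

Evaluate at each i in [0,8]:
  i=0: ✗ (none in [1,1])
  i=1: ✗ (none in [2,2])
  i=2: ✓ (witness j=3)
  i=3: ✓ (witness j=4)
  i=4: ✗ (none in [5,5])
  i=5: ✗ (none in [6,6])
  i=6: ✗ (none in [7,7])
  i=7: ✓ (witness j=8)
  i=8: ✓ (witness j=9)
Positions where it holds: {2, 3, 7, 8} → 4.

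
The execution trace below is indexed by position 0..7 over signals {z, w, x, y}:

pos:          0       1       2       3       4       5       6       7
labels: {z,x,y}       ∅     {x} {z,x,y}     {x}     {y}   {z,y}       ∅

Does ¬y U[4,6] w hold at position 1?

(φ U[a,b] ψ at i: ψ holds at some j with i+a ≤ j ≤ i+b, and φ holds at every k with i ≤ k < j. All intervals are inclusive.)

False

Need some j in [5,7] with w, and ¬y at every k in [1,j-1].
  j=5: w false.
  j=6: w false.
  j=7: w false.
No j in the window works → until fails.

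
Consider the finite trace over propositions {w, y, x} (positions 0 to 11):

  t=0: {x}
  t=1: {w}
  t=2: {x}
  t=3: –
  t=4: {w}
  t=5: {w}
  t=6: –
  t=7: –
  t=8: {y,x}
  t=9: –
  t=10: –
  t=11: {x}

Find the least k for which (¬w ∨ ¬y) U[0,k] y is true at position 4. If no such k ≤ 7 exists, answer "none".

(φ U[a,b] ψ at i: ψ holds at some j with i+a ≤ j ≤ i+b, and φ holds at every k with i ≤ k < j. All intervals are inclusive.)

Need earliest j ≥ 4 with y, and (¬w ∨ ¬y) at every k in [4,j-1].
  j=4: rhs fails.
  j=5: rhs fails.
  j=6: rhs fails.
  j=7: rhs fails.
  j=8: rhs holds; lhs holds on [4,7]. k = 4.

4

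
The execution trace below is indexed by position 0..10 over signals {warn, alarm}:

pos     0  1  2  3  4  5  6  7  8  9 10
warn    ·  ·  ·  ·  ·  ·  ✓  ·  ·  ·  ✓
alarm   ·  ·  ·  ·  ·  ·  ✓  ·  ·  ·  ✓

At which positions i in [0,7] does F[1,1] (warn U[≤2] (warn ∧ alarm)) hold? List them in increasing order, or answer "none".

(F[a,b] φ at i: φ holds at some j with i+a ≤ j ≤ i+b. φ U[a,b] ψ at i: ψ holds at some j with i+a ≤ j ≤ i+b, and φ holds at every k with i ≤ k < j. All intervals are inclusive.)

Evaluate at each i in [0,7]:
  i=0: ✗ (none in [1,1])
  i=1: ✗ (none in [2,2])
  i=2: ✗ (none in [3,3])
  i=3: ✗ (none in [4,4])
  i=4: ✗ (none in [5,5])
  i=5: ✓ (witness j=6)
  i=6: ✗ (none in [7,7])
  i=7: ✗ (none in [8,8])

5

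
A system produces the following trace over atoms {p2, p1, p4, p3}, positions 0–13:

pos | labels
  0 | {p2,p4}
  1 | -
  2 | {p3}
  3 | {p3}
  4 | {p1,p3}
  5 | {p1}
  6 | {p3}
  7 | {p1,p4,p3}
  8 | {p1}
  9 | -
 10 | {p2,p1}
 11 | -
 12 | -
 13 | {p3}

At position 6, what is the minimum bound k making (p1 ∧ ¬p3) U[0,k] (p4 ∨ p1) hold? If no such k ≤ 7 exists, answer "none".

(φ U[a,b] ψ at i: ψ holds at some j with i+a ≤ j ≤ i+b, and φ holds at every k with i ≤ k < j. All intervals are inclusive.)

Need earliest j ≥ 6 with (p4 ∨ p1), and (p1 ∧ ¬p3) at every k in [6,j-1].
  j=6: rhs fails.
  j=7: rhs holds but lhs fails at k=6.
  j=8: rhs holds but lhs fails at k=6.
  j=9: rhs fails.
  j=10: rhs holds but lhs fails at k=6.
  j=11: rhs fails.
  j=12: rhs fails.
  j=13: rhs fails.
No witness within the range → none.

none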